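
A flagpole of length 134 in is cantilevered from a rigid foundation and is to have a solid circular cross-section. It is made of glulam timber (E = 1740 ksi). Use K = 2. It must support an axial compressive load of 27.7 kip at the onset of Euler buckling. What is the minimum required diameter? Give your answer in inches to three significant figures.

d ≈ 6.97 in

L_e = K·L = 2 × 134 = 268.0 in
Required I = P_cr·L_e²/(π²E) = 2.770×10^4 × 268.0² / (π² × 1.74×10^6) = 115.9 in⁴
Solid circle: I = πd⁴/64  ⇒  d = (64I/π)^(1/4) = (64×115.9/π)^(1/4) = 6.97 in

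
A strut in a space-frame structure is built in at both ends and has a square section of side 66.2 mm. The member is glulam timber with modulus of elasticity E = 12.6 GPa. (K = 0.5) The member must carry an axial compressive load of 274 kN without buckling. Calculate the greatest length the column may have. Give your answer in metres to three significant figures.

L_max ≈ 1.70 m

I = a⁴/12 = 66.2⁴/12 = 1.600×10^6 mm⁴
I = 1.600×10^-6 m⁴
At the buckling limit P_cr = P = 2.740×10^5 N
From P_cr = π²EI/(K·L)²:  L = (1/K)·√(π²EI/P_cr) = (1/0.5)·√(π²×1.26×10^10×1.600×10^-6/2.740×10^5)
L = 1.70 m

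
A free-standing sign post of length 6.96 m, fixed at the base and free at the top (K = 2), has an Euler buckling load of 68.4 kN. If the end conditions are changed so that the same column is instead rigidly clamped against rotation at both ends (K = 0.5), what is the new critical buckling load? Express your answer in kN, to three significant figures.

P_cr ≈ 1090 kN

P_cr ∝ 1/K², so P_cr,new = P_cr,old × (K_old/K_new)² = 68.4 × (2/0.5)²
= 68.4 × 16.00 = 1090 kN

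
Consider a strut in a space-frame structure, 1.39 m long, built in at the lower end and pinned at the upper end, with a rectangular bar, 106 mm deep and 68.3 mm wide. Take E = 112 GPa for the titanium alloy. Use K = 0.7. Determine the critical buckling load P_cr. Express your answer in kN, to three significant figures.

P_cr ≈ 3290 kN

Buckling occurs about the weak axis: I_min = h·b³/12 with b = 68.3 mm (the shorter side).
I_min = 106×68.3³/12 = 2.814×10^6 mm⁴
I = 2.814×10^6 mm⁴ = 2.814×10^-6 m⁴
Effective length L_e = K·L = 0.7 × 1.39 = 0.9730 m
P_cr = π²EI / L_e² = π² × 112×10⁹ × 2.814×10^-6 / 0.9730² = 3.286×10^6 N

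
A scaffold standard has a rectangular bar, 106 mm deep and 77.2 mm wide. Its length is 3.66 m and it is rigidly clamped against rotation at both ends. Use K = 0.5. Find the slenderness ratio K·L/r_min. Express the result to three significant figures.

Buckling occurs about the weak axis: I_min = h·b³/12 with b = 77.2 mm (the shorter side).
I_min = 106×77.2³/12 = 4.064×10^6 mm⁴
A = 8.183×10^3 mm²;  r_min = √(I/A) = √(4.064×10^6/8.183×10^3) = 22.29 mm
L_e = K·L = 0.5 × 3.66 m = 1.830 m = 1830.0 mm
λ = L_e / r_min = 1830.0 / 22.29 = 82.1

λ ≈ 82.1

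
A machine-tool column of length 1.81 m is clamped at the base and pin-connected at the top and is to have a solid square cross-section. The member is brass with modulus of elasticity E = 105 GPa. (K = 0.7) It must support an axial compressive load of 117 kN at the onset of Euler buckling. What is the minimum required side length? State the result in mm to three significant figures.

a ≈ 38.4 mm

L_e = K·L = 0.7 × 1.81 = 1.267 m
Required I = P_cr·L_e²/(π²E) = 1.170×10^5 × 1.267² / (π² × 1.05×10^11) = 1.812×10^-7 m⁴
I_req = 1.812×10^5 mm⁴
Solid square: I = a⁴/12  ⇒  a = (12I)^(1/4) = (12×1.812×10^5)^(1/4) = 38.4 mm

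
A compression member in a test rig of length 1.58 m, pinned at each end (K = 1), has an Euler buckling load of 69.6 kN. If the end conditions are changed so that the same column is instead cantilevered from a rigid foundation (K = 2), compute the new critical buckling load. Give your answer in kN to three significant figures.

P_cr ∝ 1/K², so P_cr,new = P_cr,old × (K_old/K_new)² = 69.6 × (1/2)²
= 69.6 × 0.2500 = 17.4 kN

P_cr ≈ 17.4 kN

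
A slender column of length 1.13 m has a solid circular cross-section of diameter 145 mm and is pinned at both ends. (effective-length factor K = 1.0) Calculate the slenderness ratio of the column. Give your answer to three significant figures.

λ ≈ 31.2

I = πd⁴/64 = π×145⁴/64 = 2.170×10^7 mm⁴
A = 1.651×10^4 mm²;  r_min = √(I/A) = √(2.170×10^7/1.651×10^4) = 36.25 mm
L_e = K·L = 1 × 1.13 m = 1.130 m = 1130.0 mm
λ = L_e / r_min = 1130.0 / 36.25 = 31.2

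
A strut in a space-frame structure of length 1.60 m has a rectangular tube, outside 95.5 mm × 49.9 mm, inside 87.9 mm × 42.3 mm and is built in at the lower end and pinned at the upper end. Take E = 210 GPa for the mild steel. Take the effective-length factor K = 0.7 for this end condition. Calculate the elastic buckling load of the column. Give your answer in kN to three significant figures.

P_cr ≈ 718 kN

Weak-axis I_min = (h_o·b_o³ − h_i·b_i³)/12 with b_o = 49.9, b_i = 42.30 mm (shorter outer/inner sides).
I_min = (95.5×49.9³ − 87.90×42.30³)/12 = 4.344×10^5 mm⁴
I = 4.344×10^5 mm⁴ = 4.344×10^-7 m⁴
Effective length L_e = K·L = 0.7 × 1.60 = 1.120 m
P_cr = π²EI / L_e² = π² × 210×10⁹ × 4.344×10^-7 / 1.120² = 7.178×10^5 N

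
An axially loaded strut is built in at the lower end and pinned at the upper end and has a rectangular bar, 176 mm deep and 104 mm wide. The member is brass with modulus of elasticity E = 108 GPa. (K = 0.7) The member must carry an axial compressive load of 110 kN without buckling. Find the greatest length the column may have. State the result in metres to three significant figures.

Buckling occurs about the weak axis: I_min = h·b³/12 with b = 104 mm (the shorter side).
I_min = 176×104³/12 = 1.650×10^7 mm⁴
I = 1.650×10^-5 m⁴
At the buckling limit P_cr = P = 1.100×10^5 N
From P_cr = π²EI/(K·L)²:  L = (1/K)·√(π²EI/P_cr) = (1/0.7)·√(π²×1.08×10^11×1.650×10^-5/1.100×10^5)
L = 18.1 m

L_max ≈ 18.1 m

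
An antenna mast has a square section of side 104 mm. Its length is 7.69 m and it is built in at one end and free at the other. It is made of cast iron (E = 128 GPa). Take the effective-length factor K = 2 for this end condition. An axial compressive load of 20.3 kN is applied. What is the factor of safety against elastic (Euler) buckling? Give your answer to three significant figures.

n ≈ 2.56

I = a⁴/12 = 104⁴/12 = 9.749×10^6 mm⁴
I = 9.749×10^6 mm⁴ = 9.749×10^-6 m⁴
Effective length L_e = K·L = 2 × 7.69 = 15.38 m
P_cr = π²EI / L_e² = π² × 128×10⁹ × 9.749×10^-6 / 15.38² = 5.207×10^4 N
Factor of safety n = P_cr / P = 52.065 / 20.3 = 2.56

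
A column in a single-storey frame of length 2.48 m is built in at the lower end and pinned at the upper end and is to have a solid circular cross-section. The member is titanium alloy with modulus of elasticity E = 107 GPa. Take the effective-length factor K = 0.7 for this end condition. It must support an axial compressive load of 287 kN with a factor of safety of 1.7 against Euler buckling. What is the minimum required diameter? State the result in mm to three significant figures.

d ≈ 73.0 mm

Required P_cr = n·P = 1.7 × 287 = 487.9 kN
L_e = K·L = 0.7 × 2.48 = 1.736 m
Required I = P_cr·L_e²/(π²E) = 4.879×10^5 × 1.736² / (π² × 1.07×10^11) = 1.392×10^-6 m⁴
I_req = 1.392×10^6 mm⁴
Solid circle: I = πd⁴/64  ⇒  d = (64I/π)^(1/4) = (64×1.392×10^6/π)^(1/4) = 73.0 mm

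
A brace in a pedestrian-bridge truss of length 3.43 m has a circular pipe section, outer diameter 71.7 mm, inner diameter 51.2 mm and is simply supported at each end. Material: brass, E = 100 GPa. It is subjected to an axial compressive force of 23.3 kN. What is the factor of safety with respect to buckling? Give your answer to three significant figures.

d_o = 71.7 mm, d_i = 51.2 mm
I = π(d_o⁴ − d_i⁴)/64 = π(71.7⁴ − 51.20⁴)/64 = 9.600×10^5 mm⁴
I = 9.600×10^5 mm⁴ = 9.600×10^-7 m⁴
Effective length L_e = K·L = 1 × 3.43 = 3.430 m
P_cr = π²EI / L_e² = π² × 100×10⁹ × 9.600×10^-7 / 3.430² = 8.053×10^4 N
Factor of safety n = P_cr / P = 80.534 / 23.3 = 3.46

n ≈ 3.46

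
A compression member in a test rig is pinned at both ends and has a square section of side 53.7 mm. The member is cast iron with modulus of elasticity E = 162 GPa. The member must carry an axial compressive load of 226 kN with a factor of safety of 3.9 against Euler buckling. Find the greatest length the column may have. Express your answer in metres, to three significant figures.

I = a⁴/12 = 53.7⁴/12 = 6.930×10^5 mm⁴
I = 6.930×10^-7 m⁴
Required critical load P_cr = n·P = 3.9 × 226 = 881.4 kN = 8.814×10^5 N
From P_cr = π²EI/(K·L)²:  L = (1/K)·√(π²EI/P_cr) = (1/1)·√(π²×1.62×10^11×6.930×10^-7/8.814×10^5)
L = 1.12 m

L_max ≈ 1.12 m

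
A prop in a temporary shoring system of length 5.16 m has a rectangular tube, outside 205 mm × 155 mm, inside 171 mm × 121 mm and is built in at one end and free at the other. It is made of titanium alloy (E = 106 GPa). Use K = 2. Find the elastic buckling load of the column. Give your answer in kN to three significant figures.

P_cr ≈ 377 kN

Weak-axis I_min = (h_o·b_o³ − h_i·b_i³)/12 with b_o = 155, b_i = 121.0 mm (shorter outer/inner sides).
I_min = (205×155³ − 171.0×121.0³)/12 = 3.837×10^7 mm⁴
I = 3.837×10^7 mm⁴ = 3.837×10^-5 m⁴
Effective length L_e = K·L = 2 × 5.16 = 10.32 m
P_cr = π²EI / L_e² = π² × 106×10⁹ × 3.837×10^-5 / 10.32² = 3.769×10^5 N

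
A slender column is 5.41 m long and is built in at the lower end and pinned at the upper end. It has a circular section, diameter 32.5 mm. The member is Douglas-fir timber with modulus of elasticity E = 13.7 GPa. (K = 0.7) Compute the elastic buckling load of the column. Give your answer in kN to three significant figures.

P_cr ≈ 0.516 kN

I = πd⁴/64 = π×32.5⁴/64 = 5.477×10^4 mm⁴
I = 5.477×10^4 mm⁴ = 5.477×10^-8 m⁴
Effective length L_e = K·L = 0.7 × 5.41 = 3.787 m
P_cr = π²EI / L_e² = π² × 13.7×10⁹ × 5.477×10^-8 / 3.787² = 516.3 N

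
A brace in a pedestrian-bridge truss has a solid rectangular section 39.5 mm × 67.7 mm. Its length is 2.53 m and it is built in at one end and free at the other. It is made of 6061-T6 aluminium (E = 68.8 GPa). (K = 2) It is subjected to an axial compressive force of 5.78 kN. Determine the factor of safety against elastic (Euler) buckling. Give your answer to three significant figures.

Buckling occurs about the weak axis: I_min = h·b³/12 with b = 39.5 mm (the shorter side).
I_min = 67.7×39.5³/12 = 3.477×10^5 mm⁴
I = 3.477×10^5 mm⁴ = 3.477×10^-7 m⁴
Effective length L_e = K·L = 2 × 2.53 = 5.060 m
P_cr = π²EI / L_e² = π² × 68.8×10⁹ × 3.477×10^-7 / 5.060² = 9.221×10^3 N
Factor of safety n = P_cr / P = 9.2212 / 5.78 = 1.60

n ≈ 1.60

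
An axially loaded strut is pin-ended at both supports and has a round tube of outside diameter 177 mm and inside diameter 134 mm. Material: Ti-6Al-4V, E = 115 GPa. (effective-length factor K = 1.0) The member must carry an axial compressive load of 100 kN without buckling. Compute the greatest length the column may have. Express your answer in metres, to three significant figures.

L_max ≈ 19.2 m

d_o = 177 mm, d_i = 134 mm
I = π(d_o⁴ − d_i⁴)/64 = π(177⁴ − 134.0⁴)/64 = 3.235×10^7 mm⁴
I = 3.235×10^-5 m⁴
At the buckling limit P_cr = P = 1.000×10^5 N
From P_cr = π²EI/(K·L)²:  L = (1/K)·√(π²EI/P_cr) = (1/1)·√(π²×1.15×10^11×3.235×10^-5/1.000×10^5)
L = 19.2 m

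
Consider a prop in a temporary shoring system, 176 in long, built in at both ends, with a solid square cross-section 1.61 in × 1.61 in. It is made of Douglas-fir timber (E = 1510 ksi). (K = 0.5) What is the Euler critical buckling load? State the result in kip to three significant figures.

I = a⁴/12 = 1.61⁴/12 = 0.5599 in⁴
Effective length L_e = K·L = 0.5 × 176 = 88.00 in
P_cr = π²EI / L_e² = π² × 1510×10³ × 0.5599 / 88.00² = 1.078×10^3 lb

P_cr ≈ 1.08 kip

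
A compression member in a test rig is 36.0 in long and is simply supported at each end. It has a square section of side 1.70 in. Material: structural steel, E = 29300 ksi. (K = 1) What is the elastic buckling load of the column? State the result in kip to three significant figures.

P_cr ≈ 155 kip

I = a⁴/12 = 1.70⁴/12 = 0.6960 in⁴
Effective length L_e = K·L = 1 × 36.0 = 36.00 in
P_cr = π²EI / L_e² = π² × 29300×10³ × 0.6960 / 36.00² = 1.553×10^5 lb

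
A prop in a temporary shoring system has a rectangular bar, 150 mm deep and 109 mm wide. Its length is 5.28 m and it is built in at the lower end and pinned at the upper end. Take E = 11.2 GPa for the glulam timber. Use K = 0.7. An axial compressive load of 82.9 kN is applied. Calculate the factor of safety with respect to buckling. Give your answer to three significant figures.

Buckling occurs about the weak axis: I_min = h·b³/12 with b = 109 mm (the shorter side).
I_min = 150×109³/12 = 1.619×10^7 mm⁴
I = 1.619×10^7 mm⁴ = 1.619×10^-5 m⁴
Effective length L_e = K·L = 0.7 × 5.28 = 3.696 m
P_cr = π²EI / L_e² = π² × 11.2×10⁹ × 1.619×10^-5 / 3.696² = 1.310×10^5 N
Factor of safety n = P_cr / P = 130.99 / 82.9 = 1.58

n ≈ 1.58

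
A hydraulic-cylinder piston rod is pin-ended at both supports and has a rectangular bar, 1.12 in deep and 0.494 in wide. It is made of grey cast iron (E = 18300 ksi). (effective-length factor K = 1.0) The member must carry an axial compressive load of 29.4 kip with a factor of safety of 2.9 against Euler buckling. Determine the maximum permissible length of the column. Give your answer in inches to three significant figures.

L_max ≈ 4.88 in

Buckling occurs about the weak axis: I_min = h·b³/12 with b = 0.494 in (the shorter side).
I_min = 1.12×0.494³/12 = 1.125×10^-2 in⁴
Required critical load P_cr = n·P = 2.9 × 29.4 = 85.26 kip = 8.526×10^4 lb
From P_cr = π²EI/(K·L)²:  L = (1/K)·√(π²EI/P_cr) = (1/1)·√(π²×1.83×10^7×1.125×10^-2/8.526×10^4)
L = 4.88 in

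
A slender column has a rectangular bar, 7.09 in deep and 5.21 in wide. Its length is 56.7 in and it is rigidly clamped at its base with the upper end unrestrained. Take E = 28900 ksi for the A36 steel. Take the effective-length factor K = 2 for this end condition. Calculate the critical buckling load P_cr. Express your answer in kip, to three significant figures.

P_cr ≈ 1850 kip

Buckling occurs about the weak axis: I_min = h·b³/12 with b = 5.21 in (the shorter side).
I_min = 7.09×5.21³/12 = 83.56 in⁴
Effective length L_e = K·L = 2 × 56.7 = 113.4 in
P_cr = π²EI / L_e² = π² × 28900×10³ × 83.56 / 113.4² = 1.853×10^6 lb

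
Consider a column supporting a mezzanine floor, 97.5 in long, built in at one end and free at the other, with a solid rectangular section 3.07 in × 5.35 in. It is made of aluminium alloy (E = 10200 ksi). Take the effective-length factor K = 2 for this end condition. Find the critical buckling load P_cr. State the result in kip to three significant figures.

P_cr ≈ 34.2 kip

Buckling occurs about the weak axis: I_min = h·b³/12 with b = 3.07 in (the shorter side).
I_min = 5.35×3.07³/12 = 12.90 in⁴
Effective length L_e = K·L = 2 × 97.5 = 195.0 in
P_cr = π²EI / L_e² = π² × 10200×10³ × 12.90 / 195.0² = 3.415×10^4 lb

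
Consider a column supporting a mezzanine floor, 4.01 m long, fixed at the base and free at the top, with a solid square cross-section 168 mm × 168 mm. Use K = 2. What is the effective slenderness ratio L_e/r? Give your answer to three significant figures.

For a square r = a/√12 = 168/√12 = 48.50 mm
L_e = K·L = 2 × 4.01 m = 8.020 m = 8020.0 mm
λ = L_e / r_min = 8020.0 / 48.50 = 165

λ ≈ 165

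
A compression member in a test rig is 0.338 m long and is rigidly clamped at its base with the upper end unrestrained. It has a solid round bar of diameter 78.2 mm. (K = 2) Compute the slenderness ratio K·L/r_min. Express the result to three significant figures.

I = πd⁴/64 = π×78.2⁴/64 = 1.836×10^6 mm⁴
A = 4.803×10^3 mm²;  r_min = √(I/A) = √(1.836×10^6/4.803×10^3) = 19.55 mm
L_e = K·L = 2 × 0.338 m = 0.6760 m = 676.00 mm
λ = L_e / r_min = 676.00 / 19.55 = 34.6

λ ≈ 34.6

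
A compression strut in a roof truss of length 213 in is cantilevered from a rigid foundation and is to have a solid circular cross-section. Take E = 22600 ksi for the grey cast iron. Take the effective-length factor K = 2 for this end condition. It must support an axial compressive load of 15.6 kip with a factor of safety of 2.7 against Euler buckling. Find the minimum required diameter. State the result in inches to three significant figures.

d ≈ 5.14 in

Required P_cr = n·P = 2.7 × 15.6 = 42.12 kip
L_e = K·L = 2 × 213 = 426.0 in
Required I = P_cr·L_e²/(π²E) = 4.212×10^4 × 426.0² / (π² × 2.26×10^7) = 34.27 in⁴
Solid circle: I = πd⁴/64  ⇒  d = (64I/π)^(1/4) = (64×34.27/π)^(1/4) = 5.14 in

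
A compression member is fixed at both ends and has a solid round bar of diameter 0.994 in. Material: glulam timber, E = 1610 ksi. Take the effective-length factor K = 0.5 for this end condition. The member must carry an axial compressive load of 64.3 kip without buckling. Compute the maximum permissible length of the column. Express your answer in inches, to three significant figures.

L_max ≈ 6.88 in

I = πd⁴/64 = π×0.994⁴/64 = 4.792×10^-2 in⁴
At the buckling limit P_cr = P = 6.430×10^4 lb
From P_cr = π²EI/(K·L)²:  L = (1/K)·√(π²EI/P_cr) = (1/0.5)·√(π²×1.61×10^6×4.792×10^-2/6.430×10^4)
L = 6.88 in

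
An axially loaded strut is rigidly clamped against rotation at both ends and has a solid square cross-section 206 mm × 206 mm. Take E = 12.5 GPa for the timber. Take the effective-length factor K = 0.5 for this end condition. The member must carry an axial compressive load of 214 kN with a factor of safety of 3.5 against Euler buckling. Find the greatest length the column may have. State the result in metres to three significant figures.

L_max ≈ 9.94 m

I = a⁴/12 = 206⁴/12 = 1.501×10^8 mm⁴
I = 1.501×10^-4 m⁴
Required critical load P_cr = n·P = 3.5 × 214 = 749.0 kN = 7.490×10^5 N
From P_cr = π²EI/(K·L)²:  L = (1/K)·√(π²EI/P_cr) = (1/0.5)·√(π²×1.25×10^10×1.501×10^-4/7.490×10^5)
L = 9.94 m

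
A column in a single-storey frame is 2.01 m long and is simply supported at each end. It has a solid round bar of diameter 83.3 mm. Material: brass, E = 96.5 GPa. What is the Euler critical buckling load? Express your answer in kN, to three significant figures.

I = πd⁴/64 = π×83.3⁴/64 = 2.363×10^6 mm⁴
I = 2.363×10^6 mm⁴ = 2.363×10^-6 m⁴
Effective length L_e = K·L = 1 × 2.01 = 2.010 m
P_cr = π²EI / L_e² = π² × 96.5×10⁹ × 2.363×10^-6 / 2.010² = 5.572×10^5 N

P_cr ≈ 557 kN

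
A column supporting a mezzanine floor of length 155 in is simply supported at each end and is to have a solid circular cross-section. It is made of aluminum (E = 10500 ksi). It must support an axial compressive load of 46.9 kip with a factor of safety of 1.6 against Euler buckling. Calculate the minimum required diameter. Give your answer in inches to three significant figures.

d ≈ 4.34 in

Required P_cr = n·P = 1.6 × 46.9 = 75.04 kip
L_e = K·L = 1 × 155 = 155.0 in
Required I = P_cr·L_e²/(π²E) = 7.504×10^4 × 155.0² / (π² × 1.05×10^7) = 17.40 in⁴
Solid circle: I = πd⁴/64  ⇒  d = (64I/π)^(1/4) = (64×17.40/π)^(1/4) = 4.34 in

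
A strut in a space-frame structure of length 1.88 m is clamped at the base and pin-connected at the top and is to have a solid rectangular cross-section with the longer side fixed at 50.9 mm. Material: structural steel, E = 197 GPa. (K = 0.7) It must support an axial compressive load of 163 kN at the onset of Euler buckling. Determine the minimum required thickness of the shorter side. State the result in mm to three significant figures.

L_e = K·L = 0.7 × 1.88 = 1.316 m
Required I = P_cr·L_e²/(π²E) = 1.630×10^5 × 1.316² / (π² × 1.97×10^11) = 1.452×10^-7 m⁴
I_req = 1.452×10^5 mm⁴
Rectangle, weak axis: I_min = h·b³/12 with h = 50.9 mm fixed  ⇒  b = (12I/h)^(1/3) = 32.5 mm

b ≈ 32.5 mm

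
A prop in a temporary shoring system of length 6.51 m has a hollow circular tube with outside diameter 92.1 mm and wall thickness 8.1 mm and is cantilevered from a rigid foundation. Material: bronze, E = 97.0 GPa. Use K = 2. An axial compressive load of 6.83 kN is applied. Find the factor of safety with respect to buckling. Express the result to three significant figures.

n ≈ 1.57

Inner diameter d_i = 92.1 − 2×8.1 = 75.90 mm
I = π(d_o⁴ − d_i⁴)/64 = π(92.1⁴ − 75.90⁴)/64 = 1.903×10^6 mm⁴
I = 1.903×10^6 mm⁴ = 1.903×10^-6 m⁴
Effective length L_e = K·L = 2 × 6.51 = 13.02 m
P_cr = π²EI / L_e² = π² × 97.0×10⁹ × 1.903×10^-6 / 13.02² = 1.075×10^4 N
Factor of safety n = P_cr / P = 10.746 / 6.83 = 1.57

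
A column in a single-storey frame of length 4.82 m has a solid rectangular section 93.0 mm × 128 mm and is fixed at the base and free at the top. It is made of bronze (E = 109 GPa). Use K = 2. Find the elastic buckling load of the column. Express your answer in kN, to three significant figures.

Buckling occurs about the weak axis: I_min = h·b³/12 with b = 93.0 mm (the shorter side).
I_min = 128×93.0³/12 = 8.580×10^6 mm⁴
I = 8.580×10^6 mm⁴ = 8.580×10^-6 m⁴
Effective length L_e = K·L = 2 × 4.82 = 9.640 m
P_cr = π²EI / L_e² = π² × 109×10⁹ × 8.580×10^-6 / 9.640² = 9.932×10^4 N

P_cr ≈ 99.3 kN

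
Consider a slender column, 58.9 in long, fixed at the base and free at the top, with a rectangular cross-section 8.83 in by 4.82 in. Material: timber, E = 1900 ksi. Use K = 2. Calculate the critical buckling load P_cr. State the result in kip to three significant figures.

Buckling occurs about the weak axis: I_min = h·b³/12 with b = 4.82 in (the shorter side).
I_min = 8.83×4.82³/12 = 82.40 in⁴
Effective length L_e = K·L = 2 × 58.9 = 117.8 in
P_cr = π²EI / L_e² = π² × 1900×10³ × 82.40 / 117.8² = 1.113×10^5 lb

P_cr ≈ 111 kip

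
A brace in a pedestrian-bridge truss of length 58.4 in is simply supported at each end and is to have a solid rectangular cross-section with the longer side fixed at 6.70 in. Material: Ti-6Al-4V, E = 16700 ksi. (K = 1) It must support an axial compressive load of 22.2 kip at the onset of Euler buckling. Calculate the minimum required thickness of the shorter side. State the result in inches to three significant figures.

L_e = K·L = 1 × 58.4 = 58.40 in
Required I = P_cr·L_e²/(π²E) = 2.220×10^4 × 58.40² / (π² × 1.67×10^7) = 0.4594 in⁴
Rectangle, weak axis: I_min = h·b³/12 with h = 6.70 in fixed  ⇒  b = (12I/h)^(1/3) = 0.937 in

b ≈ 0.937 in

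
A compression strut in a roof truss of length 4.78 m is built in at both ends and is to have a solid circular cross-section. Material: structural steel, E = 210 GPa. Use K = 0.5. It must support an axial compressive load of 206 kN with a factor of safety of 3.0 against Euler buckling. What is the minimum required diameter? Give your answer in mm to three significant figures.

d ≈ 76.7 mm

Required P_cr = n·P = 3.0 × 206 = 618.0 kN
L_e = K·L = 0.5 × 4.78 = 2.390 m
Required I = P_cr·L_e²/(π²E) = 6.180×10^5 × 2.390² / (π² × 2.10×10^11) = 1.703×10^-6 m⁴
I_req = 1.703×10^6 mm⁴
Solid circle: I = πd⁴/64  ⇒  d = (64I/π)^(1/4) = (64×1.703×10^6/π)^(1/4) = 76.7 mm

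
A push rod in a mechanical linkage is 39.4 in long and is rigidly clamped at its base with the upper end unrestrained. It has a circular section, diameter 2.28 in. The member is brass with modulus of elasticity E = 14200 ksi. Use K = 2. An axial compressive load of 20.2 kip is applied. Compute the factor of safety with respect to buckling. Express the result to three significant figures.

n ≈ 1.48

I = πd⁴/64 = π×2.28⁴/64 = 1.327 in⁴
Effective length L_e = K·L = 2 × 39.4 = 78.80 in
P_cr = π²EI / L_e² = π² × 14200×10³ × 1.327 / 78.80² = 2.994×10^4 lb
Factor of safety n = P_cr / P = 29.940 / 20.2 = 1.48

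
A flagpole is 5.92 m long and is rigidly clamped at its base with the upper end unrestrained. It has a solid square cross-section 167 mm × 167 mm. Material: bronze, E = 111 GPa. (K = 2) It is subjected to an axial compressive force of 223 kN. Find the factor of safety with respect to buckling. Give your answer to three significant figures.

I = a⁴/12 = 167⁴/12 = 6.482×10^7 mm⁴
I = 6.482×10^7 mm⁴ = 6.482×10^-5 m⁴
Effective length L_e = K·L = 2 × 5.92 = 11.84 m
P_cr = π²EI / L_e² = π² × 111×10⁹ × 6.482×10^-5 / 11.84² = 5.065×10^5 N
Factor of safety n = P_cr / P = 506.53 / 223 = 2.27

n ≈ 2.27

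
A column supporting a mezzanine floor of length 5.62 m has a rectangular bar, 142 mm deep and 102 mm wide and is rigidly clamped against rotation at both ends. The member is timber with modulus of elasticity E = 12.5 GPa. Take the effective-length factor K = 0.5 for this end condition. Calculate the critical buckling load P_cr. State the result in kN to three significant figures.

Buckling occurs about the weak axis: I_min = h·b³/12 with b = 102 mm (the shorter side).
I_min = 142×102³/12 = 1.256×10^7 mm⁴
I = 1.256×10^7 mm⁴ = 1.256×10^-5 m⁴
Effective length L_e = K·L = 0.5 × 5.62 = 2.810 m
P_cr = π²EI / L_e² = π² × 12.5×10⁹ × 1.256×10^-5 / 2.810² = 1.962×10^5 N

P_cr ≈ 196 kN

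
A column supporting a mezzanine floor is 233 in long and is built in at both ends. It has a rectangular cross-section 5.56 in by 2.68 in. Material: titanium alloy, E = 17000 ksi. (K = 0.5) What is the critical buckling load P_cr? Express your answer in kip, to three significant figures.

Buckling occurs about the weak axis: I_min = h·b³/12 with b = 2.68 in (the shorter side).
I_min = 5.56×2.68³/12 = 8.919 in⁴
Effective length L_e = K·L = 0.5 × 233 = 116.5 in
P_cr = π²EI / L_e² = π² × 17000×10³ × 8.919 / 116.5² = 1.103×10^5 lb

P_cr ≈ 110 kip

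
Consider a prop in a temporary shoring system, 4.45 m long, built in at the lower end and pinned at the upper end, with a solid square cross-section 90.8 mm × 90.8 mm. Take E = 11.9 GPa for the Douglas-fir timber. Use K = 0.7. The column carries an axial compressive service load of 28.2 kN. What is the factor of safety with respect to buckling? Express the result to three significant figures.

n ≈ 2.43

I = a⁴/12 = 90.8⁴/12 = 5.665×10^6 mm⁴
I = 5.665×10^6 mm⁴ = 5.665×10^-6 m⁴
Effective length L_e = K·L = 0.7 × 4.45 = 3.115 m
P_cr = π²EI / L_e² = π² × 11.9×10⁹ × 5.665×10^-6 / 3.115² = 6.856×10^4 N
Factor of safety n = P_cr / P = 68.563 / 28.2 = 2.43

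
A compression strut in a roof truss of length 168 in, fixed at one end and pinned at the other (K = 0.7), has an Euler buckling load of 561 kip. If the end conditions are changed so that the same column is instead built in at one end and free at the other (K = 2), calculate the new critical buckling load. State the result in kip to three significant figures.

P_cr ∝ 1/K², so P_cr,new = P_cr,old × (K_old/K_new)² = 561 × (0.7/2)²
= 561 × 0.1225 = 68.7 kip

P_cr ≈ 68.7 kip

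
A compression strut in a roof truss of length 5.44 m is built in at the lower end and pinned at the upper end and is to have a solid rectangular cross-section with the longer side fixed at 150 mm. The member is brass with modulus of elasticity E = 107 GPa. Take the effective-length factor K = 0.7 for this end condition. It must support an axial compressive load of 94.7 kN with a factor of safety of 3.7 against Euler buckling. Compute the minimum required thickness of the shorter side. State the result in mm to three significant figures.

Required P_cr = n·P = 3.7 × 94.7 = 350.4 kN
L_e = K·L = 0.7 × 5.44 = 3.808 m
Required I = P_cr·L_e²/(π²E) = 3.504×10^5 × 3.808² / (π² × 1.07×10^11) = 4.811×10^-6 m⁴
I_req = 4.811×10^6 mm⁴
Rectangle, weak axis: I_min = h·b³/12 with h = 150 mm fixed  ⇒  b = (12I/h)^(1/3) = 72.7 mm

b ≈ 72.7 mm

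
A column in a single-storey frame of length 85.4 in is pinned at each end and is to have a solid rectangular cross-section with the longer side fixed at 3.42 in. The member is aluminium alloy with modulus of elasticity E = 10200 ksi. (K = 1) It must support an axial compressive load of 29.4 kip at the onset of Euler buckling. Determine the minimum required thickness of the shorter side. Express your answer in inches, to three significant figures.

b ≈ 1.96 in

L_e = K·L = 1 × 85.4 = 85.40 in
Required I = P_cr·L_e²/(π²E) = 2.940×10^4 × 85.40² / (π² × 1.02×10^7) = 2.130 in⁴
Rectangle, weak axis: I_min = h·b³/12 with h = 3.42 in fixed  ⇒  b = (12I/h)^(1/3) = 1.96 in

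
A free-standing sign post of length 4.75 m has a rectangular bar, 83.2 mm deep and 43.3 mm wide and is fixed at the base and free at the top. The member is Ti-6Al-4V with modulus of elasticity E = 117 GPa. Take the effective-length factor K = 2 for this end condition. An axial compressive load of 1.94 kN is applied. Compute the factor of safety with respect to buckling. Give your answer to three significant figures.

n ≈ 3.71

Buckling occurs about the weak axis: I_min = h·b³/12 with b = 43.3 mm (the shorter side).
I_min = 83.2×43.3³/12 = 5.629×10^5 mm⁴
I = 5.629×10^5 mm⁴ = 5.629×10^-7 m⁴
Effective length L_e = K·L = 2 × 4.75 = 9.500 m
P_cr = π²EI / L_e² = π² × 117×10⁹ × 5.629×10^-7 / 9.500² = 7.202×10^3 N
Factor of safety n = P_cr / P = 7.2019 / 1.94 = 3.71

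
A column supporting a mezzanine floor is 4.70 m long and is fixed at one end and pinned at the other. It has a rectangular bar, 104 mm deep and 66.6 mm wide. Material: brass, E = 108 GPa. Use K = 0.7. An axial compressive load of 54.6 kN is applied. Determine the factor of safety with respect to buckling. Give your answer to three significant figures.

Buckling occurs about the weak axis: I_min = h·b³/12 with b = 66.6 mm (the shorter side).
I_min = 104×66.6³/12 = 2.560×10^6 mm⁴
I = 2.560×10^6 mm⁴ = 2.560×10^-6 m⁴
Effective length L_e = K·L = 0.7 × 4.70 = 3.290 m
P_cr = π²EI / L_e² = π² × 108×10⁹ × 2.560×10^-6 / 3.290² = 2.521×10^5 N
Factor of safety n = P_cr / P = 252.12 / 54.6 = 4.62

n ≈ 4.62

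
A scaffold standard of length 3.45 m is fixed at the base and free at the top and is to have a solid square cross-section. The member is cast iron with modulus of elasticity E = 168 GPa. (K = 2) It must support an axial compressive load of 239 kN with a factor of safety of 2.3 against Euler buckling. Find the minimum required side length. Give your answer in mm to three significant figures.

a ≈ 117 mm

Required P_cr = n·P = 2.3 × 239 = 549.7 kN
L_e = K·L = 2 × 3.45 = 6.900 m
Required I = P_cr·L_e²/(π²E) = 5.497×10^5 × 6.900² / (π² × 1.68×10^11) = 1.578×10^-5 m⁴
I_req = 1.578×10^7 mm⁴
Solid square: I = a⁴/12  ⇒  a = (12I)^(1/4) = (12×1.578×10^7)^(1/4) = 117 mm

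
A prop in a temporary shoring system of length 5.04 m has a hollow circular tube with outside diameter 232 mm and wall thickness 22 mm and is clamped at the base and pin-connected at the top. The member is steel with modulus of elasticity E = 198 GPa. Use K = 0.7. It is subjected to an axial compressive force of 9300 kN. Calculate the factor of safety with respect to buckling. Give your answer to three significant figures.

n ≈ 1.37

Inner diameter d_i = 232 − 2×22 = 188.0 mm
I = π(d_o⁴ − d_i⁴)/64 = π(232⁴ − 188.0⁴)/64 = 8.089×10^7 mm⁴
I = 8.089×10^7 mm⁴ = 8.089×10^-5 m⁴
Effective length L_e = K·L = 0.7 × 5.04 = 3.528 m
P_cr = π²EI / L_e² = π² × 198×10⁹ × 8.089×10^-5 / 3.528² = 1.270×10^7 N
Factor of safety n = P_cr / P = 12700 / 9300 = 1.37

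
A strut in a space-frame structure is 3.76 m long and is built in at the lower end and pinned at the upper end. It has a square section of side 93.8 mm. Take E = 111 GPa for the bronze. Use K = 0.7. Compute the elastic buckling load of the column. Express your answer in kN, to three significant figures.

P_cr ≈ 1020 kN

I = a⁴/12 = 93.8⁴/12 = 6.451×10^6 mm⁴
I = 6.451×10^6 mm⁴ = 6.451×10^-6 m⁴
Effective length L_e = K·L = 0.7 × 3.76 = 2.632 m
P_cr = π²EI / L_e² = π² × 111×10⁹ × 6.451×10^-6 / 2.632² = 1.020×10^6 N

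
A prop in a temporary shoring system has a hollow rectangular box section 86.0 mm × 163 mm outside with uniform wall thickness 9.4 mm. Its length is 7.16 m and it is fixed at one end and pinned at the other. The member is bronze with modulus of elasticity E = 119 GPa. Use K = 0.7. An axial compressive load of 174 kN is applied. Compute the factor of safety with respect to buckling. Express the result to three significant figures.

n ≈ 1.34

Inner dimensions: h_i = 163 − 2×9.4 = 144.2 mm, b_i = 86.0 − 2×9.4 = 67.20 mm
Weak-axis I_min = (h_o·b_o³ − h_i·b_i³)/12 with b_o = 86.0, b_i = 67.20 mm (shorter outer/inner sides).
I_min = (163×86.0³ − 144.2×67.20³)/12 = 4.993×10^6 mm⁴
I = 4.993×10^6 mm⁴ = 4.993×10^-6 m⁴
Effective length L_e = K·L = 0.7 × 7.16 = 5.012 m
P_cr = π²EI / L_e² = π² × 119×10⁹ × 4.993×10^-6 / 5.012² = 2.335×10^5 N
Factor of safety n = P_cr / P = 233.45 / 174 = 1.34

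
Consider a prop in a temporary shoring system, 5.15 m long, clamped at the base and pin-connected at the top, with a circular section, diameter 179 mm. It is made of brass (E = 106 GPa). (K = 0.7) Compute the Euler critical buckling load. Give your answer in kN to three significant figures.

P_cr ≈ 4060 kN

I = πd⁴/64 = π×179⁴/64 = 5.039×10^7 mm⁴
I = 5.039×10^7 mm⁴ = 5.039×10^-5 m⁴
Effective length L_e = K·L = 0.7 × 5.15 = 3.605 m
P_cr = π²EI / L_e² = π² × 106×10⁹ × 5.039×10^-5 / 3.605² = 4.057×10^6 N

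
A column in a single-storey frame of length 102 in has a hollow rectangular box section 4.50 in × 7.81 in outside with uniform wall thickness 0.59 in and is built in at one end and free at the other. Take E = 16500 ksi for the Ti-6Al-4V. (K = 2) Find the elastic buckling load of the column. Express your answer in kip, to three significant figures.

P_cr ≈ 153 kip

Inner dimensions: h_i = 7.81 − 2×0.59 = 6.630 in, b_i = 4.50 − 2×0.59 = 3.320 in
Weak-axis I_min = (h_o·b_o³ − h_i·b_i³)/12 with b_o = 4.50, b_i = 3.320 in (shorter outer/inner sides).
I_min = (7.81×4.50³ − 6.630×3.320³)/12 = 39.09 in⁴
Effective length L_e = K·L = 2 × 102 = 204.0 in
P_cr = π²EI / L_e² = π² × 16500×10³ × 39.09 / 204.0² = 1.530×10^5 lb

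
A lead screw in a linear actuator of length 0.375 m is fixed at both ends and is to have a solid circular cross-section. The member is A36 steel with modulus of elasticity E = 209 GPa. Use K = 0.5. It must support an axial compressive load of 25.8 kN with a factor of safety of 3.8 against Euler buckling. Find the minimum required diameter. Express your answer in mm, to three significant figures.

d ≈ 13.6 mm

Required P_cr = n·P = 3.8 × 25.8 = 98.04 kN
L_e = K·L = 0.5 × 0.375 = 0.1875 m
Required I = P_cr·L_e²/(π²E) = 9.804×10^4 × 0.1875² / (π² × 2.09×10^11) = 1.671×10^-9 m⁴
I_req = 1.671×10^3 mm⁴
Solid circle: I = πd⁴/64  ⇒  d = (64I/π)^(1/4) = (64×1.671×10^3/π)^(1/4) = 13.6 mm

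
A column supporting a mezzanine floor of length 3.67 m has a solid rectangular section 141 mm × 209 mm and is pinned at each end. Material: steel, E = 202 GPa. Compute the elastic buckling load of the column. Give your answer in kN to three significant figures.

P_cr ≈ 7230 kN

Buckling occurs about the weak axis: I_min = h·b³/12 with b = 141 mm (the shorter side).
I_min = 209×141³/12 = 4.882×10^7 mm⁴
I = 4.882×10^7 mm⁴ = 4.882×10^-5 m⁴
Effective length L_e = K·L = 1 × 3.67 = 3.670 m
P_cr = π²EI / L_e² = π² × 202×10⁹ × 4.882×10^-5 / 3.670² = 7.227×10^6 N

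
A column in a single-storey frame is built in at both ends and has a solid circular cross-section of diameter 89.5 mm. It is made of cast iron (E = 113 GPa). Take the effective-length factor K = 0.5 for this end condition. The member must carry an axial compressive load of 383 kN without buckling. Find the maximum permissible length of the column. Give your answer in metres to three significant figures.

I = πd⁴/64 = π×89.5⁴/64 = 3.150×10^6 mm⁴
I = 3.150×10^-6 m⁴
At the buckling limit P_cr = P = 3.830×10^5 N
From P_cr = π²EI/(K·L)²:  L = (1/K)·√(π²EI/P_cr) = (1/0.5)·√(π²×1.13×10^11×3.150×10^-6/3.830×10^5)
L = 6.06 m

L_max ≈ 6.06 m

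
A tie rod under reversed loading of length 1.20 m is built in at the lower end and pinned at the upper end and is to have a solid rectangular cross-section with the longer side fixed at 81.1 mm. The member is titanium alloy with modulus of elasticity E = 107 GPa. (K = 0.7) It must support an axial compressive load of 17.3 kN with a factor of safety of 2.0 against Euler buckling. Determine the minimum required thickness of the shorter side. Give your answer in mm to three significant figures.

Required P_cr = n·P = 2.0 × 17.3 = 34.60 kN
L_e = K·L = 0.7 × 1.20 = 0.8400 m
Required I = P_cr·L_e²/(π²E) = 3.460×10^4 × 0.8400² / (π² × 1.07×10^11) = 2.312×10^-8 m⁴
I_req = 2.312×10^4 mm⁴
Rectangle, weak axis: I_min = h·b³/12 with h = 81.1 mm fixed  ⇒  b = (12I/h)^(1/3) = 15.1 mm

b ≈ 15.1 mm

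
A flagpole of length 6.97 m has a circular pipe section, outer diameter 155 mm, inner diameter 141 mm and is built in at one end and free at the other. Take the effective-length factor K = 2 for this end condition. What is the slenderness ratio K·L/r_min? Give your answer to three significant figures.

d_o = 155 mm, d_i = 141 mm
I = π(d_o⁴ − d_i⁴)/64 = π(155⁴ − 141.0⁴)/64 = 8.931×10^6 mm⁴
A = 3.255×10^3 mm²;  r_min = √(I/A) = √(8.931×10^6/3.255×10^3) = 52.38 mm
L_e = K·L = 2 × 6.97 m = 13.94 m = 13940 mm
λ = L_e / r_min = 13940 / 52.38 = 266

λ ≈ 266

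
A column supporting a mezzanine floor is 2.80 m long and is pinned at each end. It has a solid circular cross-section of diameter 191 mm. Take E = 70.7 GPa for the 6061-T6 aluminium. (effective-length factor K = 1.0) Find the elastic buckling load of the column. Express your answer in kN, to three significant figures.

I = πd⁴/64 = π×191⁴/64 = 6.533×10^7 mm⁴
I = 6.533×10^7 mm⁴ = 6.533×10^-5 m⁴
Effective length L_e = K·L = 1 × 2.80 = 2.800 m
P_cr = π²EI / L_e² = π² × 70.7×10⁹ × 6.533×10^-5 / 2.800² = 5.814×10^6 N

P_cr ≈ 5810 kN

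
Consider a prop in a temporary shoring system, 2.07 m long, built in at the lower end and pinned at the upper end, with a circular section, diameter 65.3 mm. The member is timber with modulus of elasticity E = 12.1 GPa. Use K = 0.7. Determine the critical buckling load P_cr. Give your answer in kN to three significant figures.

P_cr ≈ 50.8 kN

I = πd⁴/64 = π×65.3⁴/64 = 8.925×10^5 mm⁴
I = 8.925×10^5 mm⁴ = 8.925×10^-7 m⁴
Effective length L_e = K·L = 0.7 × 2.07 = 1.449 m
P_cr = π²EI / L_e² = π² × 12.1×10⁹ × 8.925×10^-7 / 1.449² = 5.077×10^4 N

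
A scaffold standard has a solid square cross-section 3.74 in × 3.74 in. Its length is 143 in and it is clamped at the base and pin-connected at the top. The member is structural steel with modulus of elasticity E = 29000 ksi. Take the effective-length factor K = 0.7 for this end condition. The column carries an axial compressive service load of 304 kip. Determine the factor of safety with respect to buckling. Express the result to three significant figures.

n ≈ 1.53

I = a⁴/12 = 3.74⁴/12 = 16.30 in⁴
Effective length L_e = K·L = 0.7 × 143 = 100.1 in
P_cr = π²EI / L_e² = π² × 29000×10³ × 16.30 / 100.1² = 4.657×10^5 lb
Factor of safety n = P_cr / P = 465.73 / 304 = 1.53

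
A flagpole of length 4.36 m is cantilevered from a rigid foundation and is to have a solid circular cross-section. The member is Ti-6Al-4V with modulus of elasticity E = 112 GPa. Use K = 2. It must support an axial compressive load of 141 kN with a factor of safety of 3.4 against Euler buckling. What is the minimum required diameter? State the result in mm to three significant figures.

d ≈ 161 mm

Required P_cr = n·P = 3.4 × 141 = 479.4 kN
L_e = K·L = 2 × 4.36 = 8.720 m
Required I = P_cr·L_e²/(π²E) = 4.794×10^5 × 8.720² / (π² × 1.12×10^11) = 3.298×10^-5 m⁴
I_req = 3.298×10^7 mm⁴
Solid circle: I = πd⁴/64  ⇒  d = (64I/π)^(1/4) = (64×3.298×10^7/π)^(1/4) = 161 mm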